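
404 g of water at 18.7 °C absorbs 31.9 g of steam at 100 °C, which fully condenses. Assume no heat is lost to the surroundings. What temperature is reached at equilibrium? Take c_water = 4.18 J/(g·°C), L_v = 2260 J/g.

T_f ≈ 64.2 °C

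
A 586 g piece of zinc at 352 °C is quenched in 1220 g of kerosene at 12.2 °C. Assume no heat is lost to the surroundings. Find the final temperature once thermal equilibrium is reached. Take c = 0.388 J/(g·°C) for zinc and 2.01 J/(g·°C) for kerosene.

T_f ≈ 41.0 °C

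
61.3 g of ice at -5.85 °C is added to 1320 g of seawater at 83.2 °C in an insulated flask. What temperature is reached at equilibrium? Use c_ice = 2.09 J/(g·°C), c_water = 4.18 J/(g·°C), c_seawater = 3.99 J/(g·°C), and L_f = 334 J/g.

T_f ≈ 75.5 °C

Energy balance with sensible and latent terms:
ice -5.85→0 °C: 61.3·2.09·5.85 = 749.48
  melt ice: 61.3·334 = 20474
  meltwater 0→T: 61.3·4.18·T = 256.23 T
  seawater cools: 1320·3.99·(T − 83.2) = 5266.8(T − 83.2)
5523 T = 438198 − 21224 = 416974
T ≈ 75.50 °C — above 0 °C, consistent with complete melting.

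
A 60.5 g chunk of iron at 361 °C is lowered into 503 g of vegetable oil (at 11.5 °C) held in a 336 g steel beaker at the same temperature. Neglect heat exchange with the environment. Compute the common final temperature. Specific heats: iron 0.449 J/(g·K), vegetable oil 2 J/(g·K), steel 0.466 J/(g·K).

T_f ≈ 19.5 °C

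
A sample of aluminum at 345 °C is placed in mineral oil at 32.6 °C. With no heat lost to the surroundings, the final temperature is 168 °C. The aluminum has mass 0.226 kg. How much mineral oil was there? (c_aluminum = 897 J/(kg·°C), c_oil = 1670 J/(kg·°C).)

|Q_aluminum| = |Q_oil|:
0.226·897·(345 − 168) = m·1670·(168 − 32.6)
226118 m = 35882  ⇒  m ≈ 0.1587 kg

m ≈ 0.159 kg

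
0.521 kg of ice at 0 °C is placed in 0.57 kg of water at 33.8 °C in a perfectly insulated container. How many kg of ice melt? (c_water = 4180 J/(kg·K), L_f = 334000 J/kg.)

m_melted ≈ 0.241 kg

Water can give up m c ΔT = 0.57×4180×33.8 = 80532 J before reaching 0 °C.
Melting all 0.521 kg of ice would need 0.521×334000 = 174014 J.
Since 80532 < 174014 J, not all the ice melts; equilibrium is at 0 °C.
m_melt = 80532 / L_f = 0.2411 kg.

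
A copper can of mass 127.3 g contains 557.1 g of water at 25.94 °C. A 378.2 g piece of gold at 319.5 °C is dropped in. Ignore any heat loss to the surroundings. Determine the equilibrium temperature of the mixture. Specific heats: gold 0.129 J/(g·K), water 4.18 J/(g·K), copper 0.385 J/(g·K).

T_f ≈ 31.8 °C

T_f is the heat-capacity-weighted average of the initial temperatures:
T_f = (48.79·319.5 + 2328.7·25.94 + 49.01·25.94) / (48.79 + 2328.7 + 49.01)
    = 77265 / 2426.5 ≈ 31.84 °C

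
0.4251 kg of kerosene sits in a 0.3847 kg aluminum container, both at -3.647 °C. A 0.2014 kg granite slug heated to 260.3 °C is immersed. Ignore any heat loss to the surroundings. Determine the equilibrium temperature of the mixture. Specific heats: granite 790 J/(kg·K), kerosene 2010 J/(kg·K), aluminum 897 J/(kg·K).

T_f ≈ 27.3 °C

Net heat exchanged in the isolated system is zero:
0.2014×790×(T − 260.3) + 0.4251×2010×(T − (-3.647)) + 0.3847×897×(T − (-3.647)) = 0
159.11(T − 260.3) + 854.45(T − (-3.647)) + 345.08(T − (-3.647)) = 0
1358.6 T = 37041
T ≈ 27.26 °C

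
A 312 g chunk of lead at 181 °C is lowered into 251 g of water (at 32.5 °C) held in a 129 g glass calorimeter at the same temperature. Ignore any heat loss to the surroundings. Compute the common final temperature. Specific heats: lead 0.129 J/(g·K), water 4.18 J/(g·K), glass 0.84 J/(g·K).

T_f ≈ 37.5 °C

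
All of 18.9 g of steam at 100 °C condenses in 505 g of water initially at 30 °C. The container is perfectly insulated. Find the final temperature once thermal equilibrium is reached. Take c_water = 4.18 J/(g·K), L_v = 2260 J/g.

T_f ≈ 52.0 °C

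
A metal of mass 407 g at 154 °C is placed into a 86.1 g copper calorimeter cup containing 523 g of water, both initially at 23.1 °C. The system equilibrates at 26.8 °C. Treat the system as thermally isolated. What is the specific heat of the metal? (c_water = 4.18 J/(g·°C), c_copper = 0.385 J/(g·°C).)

c ≈ 0.159 J/(g·°C)

Energy conservation, ΣQ = 0:
407·c·(26.8 − 154) + 523·4.18·(26.8 − 23.1) + 86.1·0.385·(26.8 − 23.1) = 0
-51770 c = -8211.4
c = -8211.4/-51770 ≈ 0.1586 J/(g·°C)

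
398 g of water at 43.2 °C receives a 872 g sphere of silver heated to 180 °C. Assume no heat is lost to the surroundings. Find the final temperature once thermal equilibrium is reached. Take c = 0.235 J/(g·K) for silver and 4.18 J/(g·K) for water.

T_f ≈ 58.2 °C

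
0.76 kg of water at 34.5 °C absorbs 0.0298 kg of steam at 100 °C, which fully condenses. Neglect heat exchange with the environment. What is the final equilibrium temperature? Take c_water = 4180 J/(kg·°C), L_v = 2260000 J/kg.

T_f ≈ 57.4 °C

Taking heat into each body as positive, Σ m c ΔT = 0:
condense steam: −0.0298×2260000 = −67348
  condensate cools 100→T: 0.0298×4180×(T − 100) = 124.56(T − 100)
  water warms: 0.76×4180×(T − 34.5) = 3176.8(T − 34.5)
3301.4 T = 67348 + 12456 + 109600 = 189404
T ≈ 57.37 °C, under the boiling point, so the assumption holds.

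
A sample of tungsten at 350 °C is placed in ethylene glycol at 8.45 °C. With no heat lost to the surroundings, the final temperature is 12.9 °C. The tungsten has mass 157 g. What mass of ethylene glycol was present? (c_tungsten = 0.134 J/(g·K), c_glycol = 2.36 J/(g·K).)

Net heat exchanged in the isolated system is zero:
157×0.134×(12.9 − 350) + m×2.36×(12.9 − 8.45) = 0
10.5 m = 7091.9
m = 7091.9/10.5 ≈ 675.3 g

m ≈ 675 g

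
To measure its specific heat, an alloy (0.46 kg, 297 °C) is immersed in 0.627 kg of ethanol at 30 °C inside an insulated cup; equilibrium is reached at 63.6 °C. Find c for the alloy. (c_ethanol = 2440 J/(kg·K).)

Heat lost by the alloy = heat gained by the ethanol:
0.46·c·(297 − 63.6) = 0.627·2440·(63.6 − 30)
107.36 c = 51404  ⇒  c ≈ 478.8 J/(kg·K)

c ≈ 479 J/(kg·K)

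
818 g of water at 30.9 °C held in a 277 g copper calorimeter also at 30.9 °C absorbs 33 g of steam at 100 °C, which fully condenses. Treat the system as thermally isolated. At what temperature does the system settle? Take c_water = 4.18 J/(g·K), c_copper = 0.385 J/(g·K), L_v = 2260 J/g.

T_f ≈ 53.9 °C

Net heat exchanged in the isolated system is zero:
latent heat released on condensation: 33·2260 = 74580; condensed water 100 °C→T: 137.94(T − 100); original water: 3419.2(T − 30.9); cup: 106.64(T − 30.9)
3663.8 T = 74580 + 13794 + 108950 = 197324
T ≈ 53.86 °C, under the boiling point, so the assumption holds.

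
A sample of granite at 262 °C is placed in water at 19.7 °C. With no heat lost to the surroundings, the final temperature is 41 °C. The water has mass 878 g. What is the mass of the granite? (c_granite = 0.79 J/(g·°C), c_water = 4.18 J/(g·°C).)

Setting the total heat transfer to zero:
m×0.79×(41 − 262) + 878×4.18×(41 − 19.7) = 0
-174.59 m = -78172
m = -78172/-174.59 ≈ 447.7 g

m ≈ 448 g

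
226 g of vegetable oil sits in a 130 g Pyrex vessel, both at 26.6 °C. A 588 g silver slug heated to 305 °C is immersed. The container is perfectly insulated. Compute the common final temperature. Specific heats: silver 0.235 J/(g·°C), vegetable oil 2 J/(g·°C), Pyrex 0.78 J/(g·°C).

T_f ≈ 82.2 °C

T_f is the heat-capacity-weighted average of the initial temperatures:
T_f = (138.18*305 + 452*26.6 + 101.4*26.6) / (138.18 + 452 + 101.4)
    = 56865 / 691.58 ≈ 82.23 °C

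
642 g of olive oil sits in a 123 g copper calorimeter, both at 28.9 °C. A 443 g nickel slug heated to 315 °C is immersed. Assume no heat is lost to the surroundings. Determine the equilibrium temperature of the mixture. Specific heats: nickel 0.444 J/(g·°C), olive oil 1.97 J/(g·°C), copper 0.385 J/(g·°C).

T_f = Σ m_i c_i T_i / Σ m_i c_i:
T_f = (196.69*315 + 1264.7*28.9 + 47.36*28.9) / (196.69 + 1264.7 + 47.36)
    = 99878 / 1508.8 ≈ 66.20 °C

T_f ≈ 66.2 °C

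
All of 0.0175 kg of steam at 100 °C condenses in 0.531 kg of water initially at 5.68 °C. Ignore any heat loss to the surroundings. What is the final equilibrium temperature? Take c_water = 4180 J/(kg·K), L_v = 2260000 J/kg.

T_f ≈ 25.9 °C

Net heat exchanged in the isolated system is zero:
latent heat released on condensation: 0.0175×2260000 = 39550; condensed water 100 °C→T: 73.15(T − 100); water warms: 0.531×4180×(T − 5.68) = 2219.6(T − 5.68)
2292.7 T = 39550 + 7315 + 12607 = 59472
T ≈ 25.94 °C — below 100 °C, confirming all the steam condensed.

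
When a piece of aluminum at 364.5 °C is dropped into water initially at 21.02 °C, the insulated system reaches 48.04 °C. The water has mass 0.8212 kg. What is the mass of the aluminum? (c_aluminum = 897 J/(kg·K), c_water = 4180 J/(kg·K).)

m ≈ 0.327 kg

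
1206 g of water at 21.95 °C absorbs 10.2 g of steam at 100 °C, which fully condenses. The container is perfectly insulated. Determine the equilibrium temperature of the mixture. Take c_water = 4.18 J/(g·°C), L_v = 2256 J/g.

Heat gained plus heat lost sum to zero:
steam→water at 100 °C releases m L_v = 10.2·2256 = 23011
  condensate cools 100→T: 10.2·4.18·(T − 100) = 42.64(T − 100)
  original water: 5041.1(T − 21.95)
5083.7 T = 23011 + 4263.6 + 110652 = 137927
T ≈ 27.13 °C, under the boiling point, so the assumption holds.

T_f ≈ 27.1 °C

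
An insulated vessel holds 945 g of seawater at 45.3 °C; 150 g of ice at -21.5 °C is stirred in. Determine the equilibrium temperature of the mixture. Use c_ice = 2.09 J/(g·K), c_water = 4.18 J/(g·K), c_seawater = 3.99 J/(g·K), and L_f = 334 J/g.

T_f ≈ 25.9 °C

Conservation of energy gives ΣQ = 0:
ice -21.5→0 °C: 150·2.09·21.5 = 6740.2; melt ice: 150·334 = 50100; meltwater 0→T: 150·4.18·T = 627 T; seawater cools: 945·3.99·(T − 45.3) = 3770.6(T − 45.3)
4397.6 T = 170806 − 56840 = 113966
T ≈ 25.92 °C (positive, so assuming full melt was valid).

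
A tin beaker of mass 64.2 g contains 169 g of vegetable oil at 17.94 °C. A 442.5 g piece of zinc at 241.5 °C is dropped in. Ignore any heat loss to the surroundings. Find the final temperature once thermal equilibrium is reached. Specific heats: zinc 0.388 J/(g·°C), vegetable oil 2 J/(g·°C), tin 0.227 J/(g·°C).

T_f ≈ 91.2 °C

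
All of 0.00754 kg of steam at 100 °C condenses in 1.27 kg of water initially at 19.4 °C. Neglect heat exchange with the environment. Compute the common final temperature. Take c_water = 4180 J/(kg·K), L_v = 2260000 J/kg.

T_f ≈ 23.1 °C

Energy conservation, ΣQ = 0:
condense steam: −0.00754·2260000 = −17040; condensate cools 100→T: 0.00754·4180·(T − 100) = 31.52(T − 100); water warms: 1.27·4180·(T − 19.4) = 5308.6(T − 19.4)
5340.1 T = 17040 + 3151.7 + 102987 = 123179
T ≈ 23.07 °C, under the boiling point, so the assumption holds.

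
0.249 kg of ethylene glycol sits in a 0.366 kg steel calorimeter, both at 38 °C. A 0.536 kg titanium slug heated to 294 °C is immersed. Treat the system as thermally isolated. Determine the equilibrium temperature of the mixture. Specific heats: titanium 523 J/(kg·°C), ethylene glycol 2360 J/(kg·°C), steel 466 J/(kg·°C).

T_f ≈ 107.1 °C

Let T be the final temperature. ΣQ_i = 0:
0.536*523*(T − 294) + 0.249*2360*(T − 38) + 0.366*466*(T − 38) = 0
280.33(T − 294) + 587.64(T − 38) + 170.56(T − 38) = 0
(280.33 + 587.64 + 170.56) T = 280.33*294 + 587.64*38 + 170.56*38
T = 111228 / 1038.5 = 107 °C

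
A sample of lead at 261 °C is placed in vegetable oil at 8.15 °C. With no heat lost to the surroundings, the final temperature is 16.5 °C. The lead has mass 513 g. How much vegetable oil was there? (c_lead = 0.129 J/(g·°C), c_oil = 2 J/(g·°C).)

Energy conservation, ΣQ = 0:
513·0.129·(16.5 − 261) + m·2·(16.5 − 8.15) = 0
16.7 m = 16180
m = 16180/16.7 ≈ 968.9 g

m ≈ 969 g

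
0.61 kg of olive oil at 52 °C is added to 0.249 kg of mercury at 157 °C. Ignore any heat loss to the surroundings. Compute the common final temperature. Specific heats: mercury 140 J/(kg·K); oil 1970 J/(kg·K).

T_f ≈ 55.0 °C

Heat lost by the mercury equals heat gained by the oil:
0.249·140·(157 − T) = 0.61·1970·(T − 52)
34.86(157 − T) = 1201.7(T − 52)
1236.6 T = 67961  ⇒  T ≈ 54.96 °C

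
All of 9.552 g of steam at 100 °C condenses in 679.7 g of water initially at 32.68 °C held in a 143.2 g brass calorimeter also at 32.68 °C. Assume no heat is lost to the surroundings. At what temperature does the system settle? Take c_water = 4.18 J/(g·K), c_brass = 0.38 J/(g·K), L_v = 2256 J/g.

T_f ≈ 40.9 °C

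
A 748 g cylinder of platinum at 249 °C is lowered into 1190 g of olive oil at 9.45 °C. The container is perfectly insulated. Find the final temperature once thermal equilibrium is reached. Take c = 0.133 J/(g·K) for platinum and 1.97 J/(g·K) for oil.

Heat lost by the platinum equals heat gained by the oil:
748×0.133×(249 − T) = 1190×1.97×(T − 9.45)
99.48(249 − T) = 2344.3(T − 9.45)
2443.8 T = 46925  ⇒  T ≈ 19.20 °C

T_f ≈ 19.2 °C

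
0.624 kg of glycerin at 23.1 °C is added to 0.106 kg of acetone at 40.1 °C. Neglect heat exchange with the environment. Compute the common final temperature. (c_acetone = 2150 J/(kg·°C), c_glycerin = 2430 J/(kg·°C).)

T_f ≈ 25.3 °C

Let T be the final temperature. ΣQ_i = 0:
0.106*2150*(T − 40.1) + 0.624*2430*(T − 23.1) = 0
1744.2 T = 44166
T = 44166/1744.2 ≈ 25.32 °C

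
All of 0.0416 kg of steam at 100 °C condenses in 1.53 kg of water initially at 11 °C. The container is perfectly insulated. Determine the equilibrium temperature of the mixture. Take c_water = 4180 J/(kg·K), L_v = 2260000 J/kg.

T_f ≈ 27.7 °C

Conservation of energy gives ΣQ = 0:
latent heat released on condensation: 0.0416×2260000 = 94016; condensate cools 100→T: 0.0416×4180×(T − 100) = 173.89(T − 100); original water: 6395.4(T − 11)
6569.3 T = 94016 + 17389 + 70349 = 181754
T ≈ 27.67 °C (< 100 °C, so full condensation is consistent).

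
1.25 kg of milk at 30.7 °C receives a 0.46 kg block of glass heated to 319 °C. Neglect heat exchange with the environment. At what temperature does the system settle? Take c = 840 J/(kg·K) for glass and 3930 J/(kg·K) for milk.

T_f ≈ 51.7 °C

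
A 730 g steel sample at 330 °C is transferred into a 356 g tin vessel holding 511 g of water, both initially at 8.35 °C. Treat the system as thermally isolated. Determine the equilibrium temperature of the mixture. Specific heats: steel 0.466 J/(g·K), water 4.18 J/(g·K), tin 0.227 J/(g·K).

T_f ≈ 51.1 °C

Net heat exchanged in the isolated system is zero:
730·0.466·(T − 330) + 511·4.18·(T − 8.35) + 356·0.227·(T − 8.35) = 0
(340.18 + 2136 + 80.81) T = 340.18·330 + 2136·8.35 + 80.81·8.35
T = 130770 / 2557 = 51.1 °C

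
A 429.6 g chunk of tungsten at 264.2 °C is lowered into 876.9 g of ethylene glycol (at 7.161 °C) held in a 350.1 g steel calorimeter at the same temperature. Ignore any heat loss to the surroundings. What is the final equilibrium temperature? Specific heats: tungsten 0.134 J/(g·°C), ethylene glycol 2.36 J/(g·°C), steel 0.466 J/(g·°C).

T_f ≈ 13.6 °C

T_f is the heat-capacity-weighted average of the initial temperatures:
T_f = (57.57×264.2 + 2069.5×7.161 + 163.15×7.161) / (57.57 + 2069.5 + 163.15)
    = 31197 / 2290.2 ≈ 13.62 °C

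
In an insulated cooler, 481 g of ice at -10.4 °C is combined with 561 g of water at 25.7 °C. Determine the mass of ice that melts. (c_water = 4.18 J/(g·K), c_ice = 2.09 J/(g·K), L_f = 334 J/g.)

m_melted ≈ 149 g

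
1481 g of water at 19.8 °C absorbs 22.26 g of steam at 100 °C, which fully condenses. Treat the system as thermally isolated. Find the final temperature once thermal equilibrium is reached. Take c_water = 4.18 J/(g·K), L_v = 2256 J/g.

Energy conservation, ΣQ = 0:
latent heat released on condensation: 22.26·2256 = 50219
  condensed water 100 °C→T: 93.05(T − 100)
  original water: 6190.6(T − 19.8)
6283.6 T = 50219 + 9304.7 + 122573 = 182097
T ≈ 28.98 °C, under the boiling point, so the assumption holds.

T_f ≈ 29.0 °C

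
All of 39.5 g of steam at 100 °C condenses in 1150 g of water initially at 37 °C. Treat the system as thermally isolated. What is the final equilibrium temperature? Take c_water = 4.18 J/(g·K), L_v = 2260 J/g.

Sum of m c ΔT and latent-heat terms is zero:
latent heat released on condensation: 39.5×2260 = 89270
  condensate cools 100→T: 39.5×4.18×(T − 100) = 165.11(T − 100)
  original water: 4807(T − 37)
4972.1 T = 89270 + 16511 + 177859 = 283640
T ≈ 57.05 °C — below 100 °C, confirming all the steam condensed.

T_f ≈ 57.0 °C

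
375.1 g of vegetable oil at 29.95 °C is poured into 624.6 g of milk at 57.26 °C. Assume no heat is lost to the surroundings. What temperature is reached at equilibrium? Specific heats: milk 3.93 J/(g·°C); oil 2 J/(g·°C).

T_f ≈ 50.9 °C

Heat lost by the milk equals heat gained by the oil:
624.6*3.93*(57.26 − T) = 375.1*2*(T − 29.95)
2454.7(57.26 − T) = 750.2(T − 29.95)
3204.9 T = 163023  ⇒  T ≈ 50.87 °C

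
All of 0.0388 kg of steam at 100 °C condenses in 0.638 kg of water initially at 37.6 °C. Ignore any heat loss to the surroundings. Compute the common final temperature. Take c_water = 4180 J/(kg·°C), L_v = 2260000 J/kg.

Conservation of energy gives ΣQ = 0:
steam→water at 100 °C releases m L_v = 0.0388·2260000 = 87688
  condensate cools 100→T: 0.0388·4180·(T − 100) = 162.18(T − 100)
  water warms: 0.638·4180·(T − 37.6) = 2666.8(T − 37.6)
2829 T = 87688 + 16218 + 100273 = 204180
T ≈ 72.17 °C (< 100 °C, so full condensation is consistent).

T_f ≈ 72.2 °C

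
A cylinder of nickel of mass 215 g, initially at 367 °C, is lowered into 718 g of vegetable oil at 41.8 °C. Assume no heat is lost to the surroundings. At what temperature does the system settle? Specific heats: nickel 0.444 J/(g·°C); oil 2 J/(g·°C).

Set heat shed by the hot body equal to heat absorbed by the cold body:
215·0.444·(367 − T) = 718·2·(T − 41.8)
95.46(367 − T) = 1436(T − 41.8)
1531.5 T = 95059  ⇒  T ≈ 62.07 °C

T_f ≈ 62.1 °C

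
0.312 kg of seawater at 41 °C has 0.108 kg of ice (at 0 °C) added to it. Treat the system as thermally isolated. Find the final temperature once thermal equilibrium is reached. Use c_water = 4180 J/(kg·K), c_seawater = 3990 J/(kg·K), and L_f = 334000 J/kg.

T_f ≈ 8.8 °C

Setting the total heat transfer to zero:
fusion: m_ice L_f = 0.108×334000 = 36072
  warm the meltwater: 451.44 T
  seawater cools: 0.312×3990×(T − 41) = 1244.9(T − 41)
1696.3 T = 51040 − 36072 = 14968
T ≈ 8.82 °C. Since T > 0 °C, the all-ice-melts assumption holds.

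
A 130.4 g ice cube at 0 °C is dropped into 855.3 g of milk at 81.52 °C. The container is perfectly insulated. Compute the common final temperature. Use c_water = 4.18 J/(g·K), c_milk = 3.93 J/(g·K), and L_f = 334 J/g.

T_f ≈ 59.0 °C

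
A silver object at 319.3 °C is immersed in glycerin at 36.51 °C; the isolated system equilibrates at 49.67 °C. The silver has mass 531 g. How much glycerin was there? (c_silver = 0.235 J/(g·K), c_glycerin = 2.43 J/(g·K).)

m ≈ 1050 g

Heat lost by the silver = heat gained by the glycerin:
531×0.235×(319.3 − 49.67) = m×2.43×(49.67 − 36.51)
31.98 m = 33646  ⇒  m ≈ 1052 g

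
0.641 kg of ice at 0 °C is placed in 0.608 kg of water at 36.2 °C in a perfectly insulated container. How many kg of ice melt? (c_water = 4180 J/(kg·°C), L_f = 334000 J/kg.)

Heat available from the water dropping to 0 °C: 0.608·4180·36.2 = 92000 J.
Melting all 0.641 kg of ice would need 0.641·334000 = 214094 J.
That's not enough to melt it all — equilibrium is at 0 °C with ice remaining.
Mass melted = 92000/334000 ≈ 0.2754 kg.

m_melted ≈ 0.275 kg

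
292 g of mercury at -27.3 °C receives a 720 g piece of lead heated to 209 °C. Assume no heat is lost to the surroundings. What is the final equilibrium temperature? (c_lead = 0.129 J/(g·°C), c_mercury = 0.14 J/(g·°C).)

Taking heat into each body as positive, Σ m c ΔT = 0:
720*0.129*(T − 209) + 292*0.14*(T − (-27.3)) = 0
92.88(T − 209) + 40.88(T − (-27.3)) = 0
133.76 T = 18296
T = 18296/133.76 ≈ 136.78 °C

T_f ≈ 136.8 °C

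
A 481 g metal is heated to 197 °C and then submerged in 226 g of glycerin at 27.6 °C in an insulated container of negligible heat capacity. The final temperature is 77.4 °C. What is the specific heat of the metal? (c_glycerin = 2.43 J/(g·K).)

c ≈ 0.475 J/(g·K)

m_s c (T_s − T_f) = m_glycerin c_glycerin (T_f − T_0):
481×c×(197 − 77.4) = 226×2.43×(77.4 − 27.6)
57528 c = 27349  ⇒  c ≈ 0.4754 J/(g·K)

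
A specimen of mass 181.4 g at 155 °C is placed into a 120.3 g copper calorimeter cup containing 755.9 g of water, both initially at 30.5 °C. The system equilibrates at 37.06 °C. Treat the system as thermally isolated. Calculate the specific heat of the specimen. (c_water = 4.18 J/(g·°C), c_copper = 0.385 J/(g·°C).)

Net heat exchanged in the isolated system is zero:
181.4×c×(37.06 − 155) + 755.9×4.18×(37.06 − 30.5) + 120.3×0.385×(37.06 − 30.5) = 0
-21394 c = -21031
c = -21031/-21394 ≈ 0.983 J/(g·°C)

c ≈ 0.983 J/(g·°C)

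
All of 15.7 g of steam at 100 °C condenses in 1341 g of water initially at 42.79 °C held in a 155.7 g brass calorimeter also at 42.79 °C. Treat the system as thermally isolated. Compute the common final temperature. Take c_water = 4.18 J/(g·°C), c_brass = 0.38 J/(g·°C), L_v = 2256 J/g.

T_f ≈ 49.6 °C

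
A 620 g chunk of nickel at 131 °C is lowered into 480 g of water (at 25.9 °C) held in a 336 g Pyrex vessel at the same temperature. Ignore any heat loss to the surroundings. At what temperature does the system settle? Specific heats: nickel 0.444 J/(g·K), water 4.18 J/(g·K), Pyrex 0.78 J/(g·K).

Setting the total heat transfer to zero:
620×0.444×(T − 131) + 480×4.18×(T − 25.9) + 336×0.78×(T − 25.9) = 0
2543.8 T = 94815
T = 94815 / 2543.8 = 37.3 °C

T_f ≈ 37.3 °C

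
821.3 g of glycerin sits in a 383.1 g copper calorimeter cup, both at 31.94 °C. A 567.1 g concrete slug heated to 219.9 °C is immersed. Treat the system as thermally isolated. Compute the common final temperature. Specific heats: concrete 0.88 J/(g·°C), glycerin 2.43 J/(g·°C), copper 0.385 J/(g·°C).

Heat gained plus heat lost sum to zero:
567.1×0.88×(T − 219.9) + 821.3×2.43×(T − 31.94) + 383.1×0.385×(T − 31.94) = 0
(499.05 + 1995.8 + 147.49) T = 499.05×219.9 + 1995.8×31.94 + 147.49×31.94
T = 178196 / 2642.3 = 67.4 °C

T_f ≈ 67.4 °C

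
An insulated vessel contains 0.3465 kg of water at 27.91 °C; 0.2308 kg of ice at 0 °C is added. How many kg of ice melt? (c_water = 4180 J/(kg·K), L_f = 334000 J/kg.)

m_melted ≈ 0.121 kg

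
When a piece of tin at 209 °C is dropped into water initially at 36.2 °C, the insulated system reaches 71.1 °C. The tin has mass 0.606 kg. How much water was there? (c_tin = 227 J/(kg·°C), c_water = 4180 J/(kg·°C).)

Conservation of energy gives ΣQ = 0:
0.606×227×(71.1 − 209) + m×4180×(71.1 − 36.2) = 0
145882 m = 18970
m = 18970/145882 ≈ 0.13 kg

m ≈ 0.13 kg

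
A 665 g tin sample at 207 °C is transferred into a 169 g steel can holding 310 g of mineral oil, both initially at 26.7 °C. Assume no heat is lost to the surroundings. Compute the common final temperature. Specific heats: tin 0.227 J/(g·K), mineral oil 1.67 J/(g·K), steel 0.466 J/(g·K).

T_f ≈ 63.1 °C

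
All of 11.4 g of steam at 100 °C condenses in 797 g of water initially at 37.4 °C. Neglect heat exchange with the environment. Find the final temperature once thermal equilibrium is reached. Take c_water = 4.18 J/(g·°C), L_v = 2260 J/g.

T_f ≈ 45.9 °C

Let T be the final temperature. ΣQ_i = 0:
steam→water at 100 °C releases m L_v = 11.4×2260 = 25764
  condensate cools 100→T: 11.4×4.18×(T − 100) = 47.65(T − 100)
  original water: 3331.5(T − 37.4)
3379.1 T = 25764 + 4765.2 + 124597 = 155126
T ≈ 45.91 °C, under the boiling point, so the assumption holds.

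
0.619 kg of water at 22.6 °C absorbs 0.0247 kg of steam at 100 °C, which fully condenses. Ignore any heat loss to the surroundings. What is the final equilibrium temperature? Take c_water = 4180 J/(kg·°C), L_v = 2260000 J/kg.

Taking heat into each body as positive, Σ m c ΔT = 0:
latent heat released on condensation: 0.0247×2260000 = 55822; condensed water 100 °C→T: 103.25(T − 100); water warms: 0.619×4180×(T − 22.6) = 2587.4(T − 22.6)
2690.7 T = 55822 + 10325 + 58476 = 124622
T ≈ 46.32 °C, under the boiling point, so the assumption holds.

T_f ≈ 46.3 °C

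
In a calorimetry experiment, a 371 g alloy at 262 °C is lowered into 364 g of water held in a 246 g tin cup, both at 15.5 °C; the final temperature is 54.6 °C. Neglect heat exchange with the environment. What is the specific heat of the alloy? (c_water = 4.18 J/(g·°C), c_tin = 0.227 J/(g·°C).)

c ≈ 0.802 J/(g·°C)

Taking heat into each body as positive, Σ m c ΔT = 0:
371×c×(54.6 − 262) + 364×4.18×(54.6 − 15.5) + 246×0.227×(54.6 − 15.5) = 0
-76945 c = -61675
c = -61675/-76945 ≈ 0.8015 J/(g·°C)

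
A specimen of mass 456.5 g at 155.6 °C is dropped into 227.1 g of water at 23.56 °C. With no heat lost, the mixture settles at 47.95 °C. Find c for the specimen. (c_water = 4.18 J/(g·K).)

Heat gained plus heat lost sum to zero:
456.5·c·(47.95 − 155.6) + 227.1·4.18·(47.95 − 23.56) = 0
-49142 c = -23153
c = -23153/-49142 ≈ 0.4711 J/(g·K)

c ≈ 0.471 J/(g·K)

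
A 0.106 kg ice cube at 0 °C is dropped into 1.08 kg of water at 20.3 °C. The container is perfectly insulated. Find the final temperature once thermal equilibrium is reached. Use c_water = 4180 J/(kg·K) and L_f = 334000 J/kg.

Heat gained plus heat lost sum to zero:
melt ice: 0.106×334000 = 35404; meltwater 0→T: 0.106×4180×T = 443.08 T; water cools: 1.08×4180×(T − 20.3) = 4514.4(T − 20.3)
4957.5 T = 91642 − 35404 = 56238
T ≈ 11.34 °C. Since T > 0 °C, the all-ice-melts assumption holds.

T_f ≈ 11.3 °C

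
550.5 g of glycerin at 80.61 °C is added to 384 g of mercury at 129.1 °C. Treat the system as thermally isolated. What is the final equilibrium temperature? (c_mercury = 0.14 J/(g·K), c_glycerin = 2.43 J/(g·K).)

Net heat exchanged in the isolated system is zero:
384×0.14×(T − 129.1) + 550.5×2.43×(T − 80.61) = 0
53.76(T − 129.1) + 1337.7(T − 80.61) = 0
1391.5 T = 114774
T = 114774 / 1391.5 = 82.5 °C

T_f ≈ 82.5 °C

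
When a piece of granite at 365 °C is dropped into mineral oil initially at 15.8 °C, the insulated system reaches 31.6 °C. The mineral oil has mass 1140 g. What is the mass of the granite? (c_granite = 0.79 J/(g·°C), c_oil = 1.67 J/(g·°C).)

m ≈ 114 g

|Q_granite| = |Q_oil|:
m·0.79·(365 − 31.6) = 1140·1.67·(31.6 − 15.8)
263.39 m = 30080  ⇒  m ≈ 114.2 g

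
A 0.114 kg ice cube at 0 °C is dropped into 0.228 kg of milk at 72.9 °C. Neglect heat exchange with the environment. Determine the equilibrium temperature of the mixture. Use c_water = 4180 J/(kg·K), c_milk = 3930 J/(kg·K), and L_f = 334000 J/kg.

T_f ≈ 19.9 °C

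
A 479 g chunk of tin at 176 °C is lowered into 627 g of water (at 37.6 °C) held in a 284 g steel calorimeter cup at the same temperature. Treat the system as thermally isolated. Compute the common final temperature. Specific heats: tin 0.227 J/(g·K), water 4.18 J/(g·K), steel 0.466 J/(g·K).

T_f ≈ 42.9 °C

Net heat exchanged in the isolated system is zero:
479·0.227·(T − 176) + 627·4.18·(T − 37.6) + 284·0.466·(T − 37.6) = 0
108.73(T − 176) + 2620.9(T − 37.6) + 132.34(T − 37.6) = 0
(108.73 + 2620.9 + 132.34) T = 108.73·176 + 2620.9·37.6 + 132.34·37.6
T ≈ 42.86 °C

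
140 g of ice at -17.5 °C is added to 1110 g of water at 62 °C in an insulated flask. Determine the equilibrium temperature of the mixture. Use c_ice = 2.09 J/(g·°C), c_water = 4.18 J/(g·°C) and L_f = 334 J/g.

Net heat exchanged in the isolated system is zero:
warm ice to 0 °C: 140·2.09·(0 − (-17.5)) = 5120.5; melt ice: 140·334 = 46760; warm the meltwater: 585.2 T; water cools: 1110·4.18·(T − 62) = 4639.8(T − 62)
5225 T = 287668 − 51880 = 235787
T ≈ 45.13 °C (positive, so assuming full melt was valid).

T_f ≈ 45.1 °C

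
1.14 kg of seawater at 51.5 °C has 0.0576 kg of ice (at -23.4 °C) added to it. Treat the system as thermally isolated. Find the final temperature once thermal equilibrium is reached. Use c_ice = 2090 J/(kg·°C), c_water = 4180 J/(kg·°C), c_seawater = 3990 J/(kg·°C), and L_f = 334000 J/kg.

T_f ≈ 44.3 °C

Energy balance with sensible and latent terms:
ice -23.4→0 °C: 0.0576·2090·23.4 = 2817; melt ice: 0.0576·334000 = 19238; meltwater 0→T: 0.0576·4180·T = 240.77 T; seawater cools: 1.14·3990·(T − 51.5) = 4548.6(T − 51.5)
4789.4 T = 234253 − 22055 = 212198
T ≈ 44.31 °C — above 0 °C, consistent with complete melting.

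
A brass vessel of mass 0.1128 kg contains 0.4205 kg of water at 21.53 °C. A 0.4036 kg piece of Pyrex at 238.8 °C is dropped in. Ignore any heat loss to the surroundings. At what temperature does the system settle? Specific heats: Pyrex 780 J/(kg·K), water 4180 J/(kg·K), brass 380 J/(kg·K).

Energy conservation, ΣQ = 0:
0.4036×780×(T − 238.8) + 0.4205×4180×(T − 21.53) + 0.1128×380×(T − 21.53) = 0
314.81(T − 238.8) + 1757.7(T − 21.53) + 42.86(T − 21.53) = 0
(314.81 + 1757.7 + 42.86) T = 314.81×238.8 + 1757.7×21.53 + 42.86×21.53
T = 113942 / 2115.4 = 53.9 °C

T_f ≈ 53.9 °C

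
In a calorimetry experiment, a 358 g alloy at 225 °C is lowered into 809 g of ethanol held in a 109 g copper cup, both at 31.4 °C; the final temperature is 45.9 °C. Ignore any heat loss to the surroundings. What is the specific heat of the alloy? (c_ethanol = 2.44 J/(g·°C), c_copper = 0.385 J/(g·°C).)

c ≈ 0.456 J/(g·°C)

Energy conservation, ΣQ = 0:
358×c×(45.9 − 225) + 809×2.44×(45.9 − 31.4) + 109×0.385×(45.9 − 31.4) = 0
-64118 c = -29231
c = -29231/-64118 ≈ 0.4559 J/(g·°C)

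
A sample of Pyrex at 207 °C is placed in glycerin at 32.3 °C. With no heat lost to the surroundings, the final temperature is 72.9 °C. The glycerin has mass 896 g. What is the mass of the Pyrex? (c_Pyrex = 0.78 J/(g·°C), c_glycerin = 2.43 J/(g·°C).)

m ≈ 845 g

Taking heat into each body as positive, Σ m c ΔT = 0:
m×0.78×(72.9 − 207) + 896×2.43×(72.9 − 32.3) = 0
-104.6 m = -88398
m = -88398/-104.6 ≈ 845.1 g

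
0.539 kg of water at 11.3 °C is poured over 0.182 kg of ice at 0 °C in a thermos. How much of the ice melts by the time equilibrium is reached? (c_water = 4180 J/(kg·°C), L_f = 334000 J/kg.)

m_melted ≈ 0.0762 kg

Heat available from the water dropping to 0 °C: 0.539×4180×11.3 = 25459 J.
Fully melting the ice requires m_ice L_f = 0.182×334000 = 60788 J.
25459 J < 60788 J, so only part of the ice melts and the system sits at 0 °C.
m_melted×334000 = 25459  ⇒  m_melted ≈ 0.07622 kg.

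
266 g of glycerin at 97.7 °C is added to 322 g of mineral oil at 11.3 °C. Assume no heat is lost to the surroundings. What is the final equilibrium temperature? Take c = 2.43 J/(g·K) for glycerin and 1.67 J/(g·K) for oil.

T_f ≈ 58.5 °C

Taking heat into each body as positive, Σ m c ΔT = 0:
266·2.43·(T − 97.7) + 322·1.67·(T − 11.3) = 0
1184.1 T = 69228
T = 69228 / 1184.1 = 58.5 °C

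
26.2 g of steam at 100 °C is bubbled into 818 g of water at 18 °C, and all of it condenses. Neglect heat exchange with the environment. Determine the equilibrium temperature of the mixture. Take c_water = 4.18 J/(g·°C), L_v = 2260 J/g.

T_f ≈ 37.3 °C

Conservation of energy gives ΣQ = 0:
condense steam: −26.2×2260 = −59212
  condensate cools 100→T: 26.2×4.18×(T − 100) = 109.52(T − 100)
  water warms: 818×4.18×(T − 18) = 3419.2(T − 18)
3528.8 T = 59212 + 10952 + 61546 = 131710
T ≈ 37.32 °C (< 100 °C, so full condensation is consistent).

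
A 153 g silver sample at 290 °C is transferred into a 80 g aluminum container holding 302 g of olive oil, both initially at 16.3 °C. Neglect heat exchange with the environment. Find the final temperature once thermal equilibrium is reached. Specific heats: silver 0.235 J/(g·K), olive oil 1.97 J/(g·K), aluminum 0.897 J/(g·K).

Setting the total heat transfer to zero:
153×0.235×(T − 290) + 302×1.97×(T − 16.3) + 80×0.897×(T − 16.3) = 0
35.95(T − 290) + 594.94(T − 16.3) + 71.76(T − 16.3) = 0
(35.95 + 594.94 + 71.76) T = 35.95×290 + 594.94×16.3 + 71.76×16.3
T = 21294 / 702.65 = 30.3 °C

T_f ≈ 30.3 °C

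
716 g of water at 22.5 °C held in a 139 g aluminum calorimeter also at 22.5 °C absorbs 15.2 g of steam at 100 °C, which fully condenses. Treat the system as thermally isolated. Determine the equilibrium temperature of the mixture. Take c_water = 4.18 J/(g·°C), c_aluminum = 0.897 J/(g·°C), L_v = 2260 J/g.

T_f ≈ 34.8 °C

Sum of m c ΔT and latent-heat terms is zero:
condense steam: −15.2×2260 = −34352
  condensed water 100 °C→T: 63.54(T − 100)
  water warms: 716×4.18×(T − 22.5) = 2992.9(T − 22.5)
  cup: 124.68(T − 22.5)
3181.1 T = 34352 + 6353.6 + 70145 = 110851
T ≈ 34.85 °C — below 100 °C, confirming all the steam condensed.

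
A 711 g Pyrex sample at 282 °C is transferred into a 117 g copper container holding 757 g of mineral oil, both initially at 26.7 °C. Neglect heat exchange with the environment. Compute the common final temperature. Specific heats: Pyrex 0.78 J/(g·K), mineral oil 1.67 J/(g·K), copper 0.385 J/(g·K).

Taking heat into each body as positive, Σ m c ΔT = 0:
711·0.78·(T − 282) + 757·1.67·(T − 26.7) + 117·0.385·(T − 26.7) = 0
554.58(T − 282) + 1264.2(T − 26.7) + 45.05(T − 26.7) = 0
(554.58 + 1264.2 + 45.05) T = 554.58·282 + 1264.2·26.7 + 45.05·26.7
T = 191348/1863.8 ≈ 102.66 °C

T_f ≈ 102.7 °C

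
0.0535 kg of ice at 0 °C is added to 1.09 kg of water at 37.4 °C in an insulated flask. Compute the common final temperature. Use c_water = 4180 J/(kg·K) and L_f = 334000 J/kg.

T_f ≈ 31.9 °C

Taking heat into each body as positive, Σ m c ΔT = 0:
melt ice: 0.0535×334000 = 17869
  warm the meltwater: 223.63 T
  water: 4556.2(T − 37.4)
4779.8 T = 170402 − 17869 = 152533
T ≈ 31.91 °C — above 0 °C, consistent with complete melting.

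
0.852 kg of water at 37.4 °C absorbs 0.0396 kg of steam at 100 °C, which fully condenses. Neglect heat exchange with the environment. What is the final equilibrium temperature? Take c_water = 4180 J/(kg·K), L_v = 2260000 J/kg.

T_f ≈ 64.2 °C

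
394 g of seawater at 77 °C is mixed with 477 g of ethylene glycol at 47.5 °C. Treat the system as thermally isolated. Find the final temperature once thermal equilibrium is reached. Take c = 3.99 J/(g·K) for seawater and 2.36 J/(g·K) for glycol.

T_f ≈ 64.7 °C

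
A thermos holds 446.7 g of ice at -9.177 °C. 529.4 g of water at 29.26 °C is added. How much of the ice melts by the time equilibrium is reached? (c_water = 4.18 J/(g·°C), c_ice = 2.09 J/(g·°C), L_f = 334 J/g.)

Water can give up m c ΔT = 529.4·4.18·29.26 = 64749 J before reaching 0 °C.
Warming the ice to 0 °C takes 446.7·2.09·9.177 = 8567.7 J, leaving 56182 J for melting.
Melting all 446.7 g of ice would need 446.7·334 = 149198 J.
That's not enough to melt it all — equilibrium is at 0 °C with ice remaining.
Mass melted = 56182/334 ≈ 168.2 g.

m_melted ≈ 168 g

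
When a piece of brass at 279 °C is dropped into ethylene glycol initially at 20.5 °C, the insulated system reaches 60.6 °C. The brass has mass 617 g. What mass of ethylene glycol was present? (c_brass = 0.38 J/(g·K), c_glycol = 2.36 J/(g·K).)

Conservation of energy gives ΣQ = 0:
617×0.38×(60.6 − 279) + m×2.36×(60.6 − 20.5) = 0
94.64 m = 51206
m = 51206/94.64 ≈ 541.1 g

m ≈ 541 g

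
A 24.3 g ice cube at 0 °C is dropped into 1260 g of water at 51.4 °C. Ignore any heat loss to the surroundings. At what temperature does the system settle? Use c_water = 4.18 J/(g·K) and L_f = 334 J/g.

Sum of m c ΔT and latent-heat terms is zero:
fusion: m_ice L_f = 24.3×334 = 8116.2; warm the meltwater: 101.57 T; water cools: 1260×4.18×(T − 51.4) = 5266.8(T − 51.4)
5368.4 T = 270714 − 8116.2 = 262597
T ≈ 48.92 °C — above 0 °C, consistent with complete melting.

T_f ≈ 48.9 °C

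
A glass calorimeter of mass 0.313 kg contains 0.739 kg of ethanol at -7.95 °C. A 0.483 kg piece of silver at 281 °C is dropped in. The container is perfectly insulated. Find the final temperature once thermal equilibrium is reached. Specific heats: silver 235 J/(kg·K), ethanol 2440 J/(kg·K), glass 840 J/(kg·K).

Let T be the final temperature. ΣQ_i = 0:
0.483·235·(T − 281) + 0.739·2440·(T − (-7.95)) + 0.313·840·(T − (-7.95)) = 0
113.5(T − 281) + 1803.2(T − (-7.95)) + 262.92(T − (-7.95)) = 0
(113.5 + 1803.2 + 262.92) T = 113.5·281 + 1803.2·(-7.95) + 262.92·(-7.95)
T = 15470/2179.6 ≈ 7.10 °C

T_f ≈ 7.1 °C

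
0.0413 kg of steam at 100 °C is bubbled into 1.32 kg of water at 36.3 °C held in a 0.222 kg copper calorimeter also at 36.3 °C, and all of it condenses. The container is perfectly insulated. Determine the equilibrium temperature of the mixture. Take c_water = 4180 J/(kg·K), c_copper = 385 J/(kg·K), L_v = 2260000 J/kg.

Heat gained plus heat lost sum to zero:
steam→water at 100 °C releases m L_v = 0.0413×2260000 = 93338; condensed water 100 °C→T: 172.63(T − 100); water warms: 1.32×4180×(T − 36.3) = 5517.6(T − 36.3); cup: 85.47(T − 36.3)
5775.7 T = 93338 + 17263 + 203391 = 313993
T ≈ 54.36 °C (< 100 °C, so full condensation is consistent).

T_f ≈ 54.4 °C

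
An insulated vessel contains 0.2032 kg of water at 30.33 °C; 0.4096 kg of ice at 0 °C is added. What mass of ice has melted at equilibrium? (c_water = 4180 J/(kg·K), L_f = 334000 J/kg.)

m_melted ≈ 0.0771 kg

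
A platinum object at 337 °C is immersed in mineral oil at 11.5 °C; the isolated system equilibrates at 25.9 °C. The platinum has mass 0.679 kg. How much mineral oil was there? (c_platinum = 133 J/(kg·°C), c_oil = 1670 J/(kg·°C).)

m ≈ 1.17 kg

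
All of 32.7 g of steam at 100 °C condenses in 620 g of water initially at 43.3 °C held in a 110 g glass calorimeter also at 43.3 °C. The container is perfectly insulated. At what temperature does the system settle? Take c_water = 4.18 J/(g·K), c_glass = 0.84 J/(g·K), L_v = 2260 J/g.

T_f ≈ 72.2 °C

Energy conservation, ΣQ = 0:
condense steam: −32.7·2260 = −73902
  condensed water 100 °C→T: 136.69(T − 100)
  water warms: 620·4.18·(T − 43.3) = 2591.6(T − 43.3)
  cup: 92.4(T − 43.3)
2820.7 T = 73902 + 13669 + 116217 = 203788
T ≈ 72.25 °C, under the boiling point, so the assumption holds.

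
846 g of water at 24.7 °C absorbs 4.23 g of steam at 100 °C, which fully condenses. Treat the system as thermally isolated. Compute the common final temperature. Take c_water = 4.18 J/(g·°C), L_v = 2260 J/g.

T_f ≈ 27.8 °C

Heat gained plus heat lost sum to zero:
steam→water at 100 °C releases m L_v = 4.23·2260 = 9559.8
  condensed water 100 °C→T: 17.68(T − 100)
  original water: 3536.3(T − 24.7)
3554 T = 9559.8 + 1768.1 + 87346 = 98674
T ≈ 27.76 °C, under the boiling point, so the assumption holds.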